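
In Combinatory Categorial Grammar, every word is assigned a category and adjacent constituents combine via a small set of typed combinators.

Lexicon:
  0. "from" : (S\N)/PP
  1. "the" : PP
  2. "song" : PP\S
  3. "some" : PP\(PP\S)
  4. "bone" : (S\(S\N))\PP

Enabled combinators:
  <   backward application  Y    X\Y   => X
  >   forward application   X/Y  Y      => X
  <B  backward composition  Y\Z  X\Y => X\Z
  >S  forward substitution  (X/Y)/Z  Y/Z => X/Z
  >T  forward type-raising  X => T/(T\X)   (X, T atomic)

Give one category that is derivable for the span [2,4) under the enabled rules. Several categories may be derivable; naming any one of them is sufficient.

PP

[0,5] S   <
  [0,2] S\N   >
    [0,1] "from" : (S\N)/PP
    [1,2] "the" : PP
  [2,5] S\(S\N)   <
    [2,4] PP   <
      [2,3] "song" : PP\S
      [3,4] "some" : PP\(PP\S)
    [4,5] "bone" : (S\(S\N))\PP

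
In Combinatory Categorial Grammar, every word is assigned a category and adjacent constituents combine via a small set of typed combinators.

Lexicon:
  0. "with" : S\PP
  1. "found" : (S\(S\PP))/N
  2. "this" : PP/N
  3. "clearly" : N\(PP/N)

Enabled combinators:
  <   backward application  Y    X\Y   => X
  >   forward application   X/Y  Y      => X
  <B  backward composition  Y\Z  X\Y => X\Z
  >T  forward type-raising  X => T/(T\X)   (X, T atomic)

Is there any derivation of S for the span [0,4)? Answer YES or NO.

YES

[0,4] S   <
  [0,1] "with" : S\PP
  [1,4] S\(S\PP)   >
    [1,2] "found" : (S\(S\PP))/N
    [2,4] N   <
      [2,3] "this" : PP/N
      [3,4] "clearly" : N\(PP/N)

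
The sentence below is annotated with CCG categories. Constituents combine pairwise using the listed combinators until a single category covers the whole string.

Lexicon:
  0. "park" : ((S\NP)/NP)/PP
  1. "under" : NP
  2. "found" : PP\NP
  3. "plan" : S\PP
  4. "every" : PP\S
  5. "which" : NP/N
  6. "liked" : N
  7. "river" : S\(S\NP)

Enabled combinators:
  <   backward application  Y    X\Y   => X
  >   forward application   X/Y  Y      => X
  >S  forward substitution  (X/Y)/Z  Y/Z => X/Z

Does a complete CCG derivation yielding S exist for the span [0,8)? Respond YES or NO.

YES

[0,8] S   <
  [0,7] S\NP   >
    [0,5] (S\NP)/NP   >
      [0,1] "park" : ((S\NP)/NP)/PP
      [1,5] PP   <
        [1,4] S   <
          [1,3] PP   <
            [1,2] "under" : NP
            [2,3] "found" : PP\NP
          [3,4] "plan" : S\PP
        [4,5] "every" : PP\S
    [5,7] NP   >
      [5,6] "which" : NP/N
      [6,7] "liked" : N
  [7,8] "river" : S\(S\NP)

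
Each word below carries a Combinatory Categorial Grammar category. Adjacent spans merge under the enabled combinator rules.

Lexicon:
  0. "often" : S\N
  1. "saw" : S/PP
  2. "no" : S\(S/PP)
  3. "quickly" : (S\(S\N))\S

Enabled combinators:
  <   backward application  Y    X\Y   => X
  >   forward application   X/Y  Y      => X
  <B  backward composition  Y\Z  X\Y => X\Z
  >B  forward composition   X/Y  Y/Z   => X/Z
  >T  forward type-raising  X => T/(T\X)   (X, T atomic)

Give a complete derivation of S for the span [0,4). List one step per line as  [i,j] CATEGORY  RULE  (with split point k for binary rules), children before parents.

[0,1] S\N  lex  "often"
[1,2] S/PP  lex  "saw"
[2,3] S\(S/PP)  lex  "no"
[1,3] S  <  k=2
[3,4] (S\(S\N))\S  lex  "quickly"
[1,4] S\(S\N)  <  k=3
[0,4] S  <  k=1

[0,4] S   <
  [0,1] "often" : S\N
  [1,4] S\(S\N)   <
    [1,3] S   <
      [1,2] "saw" : S/PP
      [2,3] "no" : S\(S/PP)
    [3,4] "quickly" : (S\(S\N))\S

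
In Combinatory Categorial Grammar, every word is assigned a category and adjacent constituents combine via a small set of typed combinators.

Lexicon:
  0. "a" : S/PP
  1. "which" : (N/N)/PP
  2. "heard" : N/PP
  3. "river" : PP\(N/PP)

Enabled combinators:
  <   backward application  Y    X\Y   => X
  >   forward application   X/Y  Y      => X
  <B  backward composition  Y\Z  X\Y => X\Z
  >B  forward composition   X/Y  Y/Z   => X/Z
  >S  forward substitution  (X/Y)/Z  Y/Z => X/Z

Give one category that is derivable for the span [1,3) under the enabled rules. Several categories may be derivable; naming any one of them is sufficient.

[0,4] S   >
  [0,1] "a" : S/PP
  [1,4] PP   <
    [1,3] N/PP   >S
      [1,2] "which" : (N/N)/PP
      [2,3] "heard" : N/PP
    [3,4] "river" : PP\(N/PP)

N/PP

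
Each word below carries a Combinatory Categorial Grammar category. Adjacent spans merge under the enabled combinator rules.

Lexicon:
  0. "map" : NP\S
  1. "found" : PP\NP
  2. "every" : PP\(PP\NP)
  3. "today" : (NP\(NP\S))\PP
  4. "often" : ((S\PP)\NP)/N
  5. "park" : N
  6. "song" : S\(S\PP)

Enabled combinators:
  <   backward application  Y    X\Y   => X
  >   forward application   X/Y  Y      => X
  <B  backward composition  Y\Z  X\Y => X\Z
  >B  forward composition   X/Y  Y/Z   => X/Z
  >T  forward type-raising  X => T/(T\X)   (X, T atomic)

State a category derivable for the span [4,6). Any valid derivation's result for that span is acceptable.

(S\PP)\NP

[0,7] S   <
  [0,4] NP   <
    [0,1] "map" : NP\S
    [1,4] NP\(NP\S)   <
      [1,3] PP   <
        [1,2] "found" : PP\NP
        [2,3] "every" : PP\(PP\NP)
      [3,4] "today" : (NP\(NP\S))\PP
  [4,7] S\NP   <B
    [4,6] (S\PP)\NP   >
      [4,5] "often" : ((S\PP)\NP)/N
      [5,6] "park" : N
    [6,7] "song" : S\(S\PP)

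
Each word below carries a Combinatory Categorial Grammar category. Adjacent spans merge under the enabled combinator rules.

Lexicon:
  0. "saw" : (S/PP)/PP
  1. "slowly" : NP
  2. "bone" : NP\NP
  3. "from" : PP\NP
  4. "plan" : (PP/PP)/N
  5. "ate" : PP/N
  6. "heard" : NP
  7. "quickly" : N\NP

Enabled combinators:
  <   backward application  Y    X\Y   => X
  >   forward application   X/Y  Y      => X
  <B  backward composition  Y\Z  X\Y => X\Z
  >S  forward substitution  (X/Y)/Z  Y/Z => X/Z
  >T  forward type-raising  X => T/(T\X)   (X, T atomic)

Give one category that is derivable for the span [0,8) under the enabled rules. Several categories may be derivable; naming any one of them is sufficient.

S

[0,8] S   >
  [0,4] S/PP   >
    [0,1] "saw" : (S/PP)/PP
    [1,4] PP   <
      [1,2] "slowly" : NP
      [2,4] PP\NP   <B
        [2,3] "bone" : NP\NP
        [3,4] "from" : PP\NP
  [4,8] PP   >
    [4,6] PP/N   >S
      [4,5] "plan" : (PP/PP)/N
      [5,6] "ate" : PP/N
    [6,8] N   >
      [6,7] N/(N\NP)   >T
        [6,7] "heard" : NP
      [7,8] "quickly" : N\NP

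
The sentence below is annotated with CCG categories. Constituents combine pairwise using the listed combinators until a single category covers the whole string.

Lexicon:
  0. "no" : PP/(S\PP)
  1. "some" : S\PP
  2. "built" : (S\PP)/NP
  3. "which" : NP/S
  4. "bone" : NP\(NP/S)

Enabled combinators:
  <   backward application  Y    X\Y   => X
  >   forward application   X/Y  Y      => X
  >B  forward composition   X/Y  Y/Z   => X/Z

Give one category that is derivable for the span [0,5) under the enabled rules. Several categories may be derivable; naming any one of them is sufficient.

[0,5] S   <
  [0,2] PP   >
    [0,1] "no" : PP/(S\PP)
    [1,2] "some" : S\PP
  [2,5] S\PP   >
    [2,3] "built" : (S\PP)/NP
    [3,5] NP   <
      [3,4] "which" : NP/S
      [4,5] "bone" : NP\(NP/S)

S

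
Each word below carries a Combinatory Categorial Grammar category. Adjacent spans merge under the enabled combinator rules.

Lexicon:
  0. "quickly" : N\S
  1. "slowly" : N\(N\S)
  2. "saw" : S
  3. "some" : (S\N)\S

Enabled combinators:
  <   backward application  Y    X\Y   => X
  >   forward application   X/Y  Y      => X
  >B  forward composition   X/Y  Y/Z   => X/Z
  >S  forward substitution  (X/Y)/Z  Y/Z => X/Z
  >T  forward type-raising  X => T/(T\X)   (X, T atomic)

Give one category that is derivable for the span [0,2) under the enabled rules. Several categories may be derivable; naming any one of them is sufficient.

N

[0,4] S   <
  [0,2] N   <
    [0,1] "quickly" : N\S
    [1,2] "slowly" : N\(N\S)
  [2,4] S\N   <
    [2,3] "saw" : S
    [3,4] "some" : (S\N)\S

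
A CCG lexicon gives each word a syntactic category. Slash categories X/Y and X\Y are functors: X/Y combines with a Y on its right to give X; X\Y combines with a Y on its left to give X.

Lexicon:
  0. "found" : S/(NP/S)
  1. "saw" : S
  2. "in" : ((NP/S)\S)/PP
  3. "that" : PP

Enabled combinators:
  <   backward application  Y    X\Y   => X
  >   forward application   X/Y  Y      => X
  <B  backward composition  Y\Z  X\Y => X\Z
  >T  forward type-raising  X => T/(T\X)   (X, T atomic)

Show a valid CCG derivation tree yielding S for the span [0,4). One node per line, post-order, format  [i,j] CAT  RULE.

[0,4] S   >
  [0,1] "found" : S/(NP/S)
  [1,4] NP/S   <
    [1,2] "saw" : S
    [2,4] (NP/S)\S   >
      [2,3] "in" : ((NP/S)\S)/PP
      [3,4] "that" : PP

[0,1] S/(NP/S)  lex  "found"
[1,2] S  lex  "saw"
[2,3] ((NP/S)\S)/PP  lex  "in"
[3,4] PP  lex  "that"
[2,4] (NP/S)\S  >  k=3
[1,4] NP/S  <  k=2
[0,4] S  >  k=1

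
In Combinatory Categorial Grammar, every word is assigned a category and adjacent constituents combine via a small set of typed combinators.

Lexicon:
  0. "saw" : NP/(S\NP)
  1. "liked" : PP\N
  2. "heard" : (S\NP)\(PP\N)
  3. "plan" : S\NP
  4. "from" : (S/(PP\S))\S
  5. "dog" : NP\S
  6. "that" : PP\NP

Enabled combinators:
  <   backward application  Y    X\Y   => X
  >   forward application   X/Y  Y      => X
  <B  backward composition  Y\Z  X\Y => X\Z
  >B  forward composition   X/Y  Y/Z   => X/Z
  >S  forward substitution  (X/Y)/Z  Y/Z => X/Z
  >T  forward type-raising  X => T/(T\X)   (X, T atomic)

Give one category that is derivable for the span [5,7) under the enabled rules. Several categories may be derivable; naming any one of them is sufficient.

[0,7] S   >
  [0,5] S/(PP\S)   <
    [0,4] S   <
      [0,3] NP   >
        [0,1] "saw" : NP/(S\NP)
        [1,3] S\NP   <
          [1,2] "liked" : PP\N
          [2,3] "heard" : (S\NP)\(PP\N)
      [3,4] "plan" : S\NP
    [4,5] "from" : (S/(PP\S))\S
  [5,7] PP\S   <B
    [5,6] "dog" : NP\S
    [6,7] "that" : PP\NP

PP\S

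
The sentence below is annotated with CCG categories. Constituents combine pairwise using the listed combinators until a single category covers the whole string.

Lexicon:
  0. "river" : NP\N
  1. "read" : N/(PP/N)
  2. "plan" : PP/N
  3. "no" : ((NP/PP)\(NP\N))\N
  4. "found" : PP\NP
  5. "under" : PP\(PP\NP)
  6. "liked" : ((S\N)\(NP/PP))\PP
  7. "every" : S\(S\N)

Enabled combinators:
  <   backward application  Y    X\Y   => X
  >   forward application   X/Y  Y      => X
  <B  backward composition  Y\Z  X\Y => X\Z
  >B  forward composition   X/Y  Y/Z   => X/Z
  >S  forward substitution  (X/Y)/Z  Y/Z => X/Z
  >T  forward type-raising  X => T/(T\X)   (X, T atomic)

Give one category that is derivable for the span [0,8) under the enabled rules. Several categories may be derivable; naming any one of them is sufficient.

[0,8] S   <
  [0,7] S\N   <
    [0,4] NP/PP   <
      [0,1] "river" : NP\N
      [1,4] (NP/PP)\(NP\N)   <
        [1,3] N   >
          [1,2] "read" : N/(PP/N)
          [2,3] "plan" : PP/N
        [3,4] "no" : ((NP/PP)\(NP\N))\N
    [4,7] (S\N)\(NP/PP)   <
      [4,6] PP   <
        [4,5] "found" : PP\NP
        [5,6] "under" : PP\(PP\NP)
      [6,7] "liked" : ((S\N)\(NP/PP))\PP
  [7,8] "every" : S\(S\N)

S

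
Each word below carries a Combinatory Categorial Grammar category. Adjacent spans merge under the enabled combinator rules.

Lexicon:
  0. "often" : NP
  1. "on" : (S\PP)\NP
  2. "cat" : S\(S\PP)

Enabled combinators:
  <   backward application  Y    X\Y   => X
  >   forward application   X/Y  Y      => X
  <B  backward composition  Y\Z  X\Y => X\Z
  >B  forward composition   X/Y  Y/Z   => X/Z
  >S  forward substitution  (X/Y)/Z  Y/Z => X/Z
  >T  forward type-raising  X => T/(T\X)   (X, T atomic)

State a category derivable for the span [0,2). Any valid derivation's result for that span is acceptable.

S\PP

[0,3] S   <
  [0,2] S\PP   <
    [0,1] "often" : NP
    [1,2] "on" : (S\PP)\NP
  [2,3] "cat" : S\(S\PP)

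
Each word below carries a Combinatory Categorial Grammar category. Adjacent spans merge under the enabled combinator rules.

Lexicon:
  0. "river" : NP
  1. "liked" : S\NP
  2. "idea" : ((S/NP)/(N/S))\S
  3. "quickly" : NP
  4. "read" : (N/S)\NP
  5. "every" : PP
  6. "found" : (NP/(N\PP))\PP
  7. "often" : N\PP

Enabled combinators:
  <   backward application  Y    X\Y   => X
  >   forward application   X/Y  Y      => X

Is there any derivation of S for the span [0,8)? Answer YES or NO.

YES

[0,8] S   >
  [0,5] S/NP   >
    [0,3] (S/NP)/(N/S)   <
      [0,2] S   <
        [0,1] "river" : NP
        [1,2] "liked" : S\NP
      [2,3] "idea" : ((S/NP)/(N/S))\S
    [3,5] N/S   <
      [3,4] "quickly" : NP
      [4,5] "read" : (N/S)\NP
  [5,8] NP   >
    [5,7] NP/(N\PP)   <
      [5,6] "every" : PP
      [6,7] "found" : (NP/(N\PP))\PP
    [7,8] "often" : N\PP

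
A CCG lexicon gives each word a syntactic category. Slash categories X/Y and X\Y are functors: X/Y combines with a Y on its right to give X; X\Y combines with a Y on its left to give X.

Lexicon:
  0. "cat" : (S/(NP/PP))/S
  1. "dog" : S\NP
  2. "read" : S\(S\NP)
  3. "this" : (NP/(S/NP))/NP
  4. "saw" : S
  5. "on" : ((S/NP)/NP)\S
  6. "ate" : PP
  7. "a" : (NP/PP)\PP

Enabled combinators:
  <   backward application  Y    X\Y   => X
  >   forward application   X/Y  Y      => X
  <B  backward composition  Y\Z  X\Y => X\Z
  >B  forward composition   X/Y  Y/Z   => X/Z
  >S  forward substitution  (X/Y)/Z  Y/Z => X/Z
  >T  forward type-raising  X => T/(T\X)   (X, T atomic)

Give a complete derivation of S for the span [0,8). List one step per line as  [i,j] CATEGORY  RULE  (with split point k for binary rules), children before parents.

[0,1] (S/(NP/PP))/S  lex  "cat"
[1,2] S\NP  lex  "dog"
[2,3] S\(S\NP)  lex  "read"
[1,3] S  <  k=2
[0,3] S/(NP/PP)  >  k=1
[3,4] (NP/(S/NP))/NP  lex  "this"
[4,5] S  lex  "saw"
[5,6] ((S/NP)/NP)\S  lex  "on"
[4,6] (S/NP)/NP  <  k=5
[3,6] NP/NP  >S  k=4
[6,7] PP  lex  "ate"
[7,8] (NP/PP)\PP  lex  "a"
[6,8] NP/PP  <  k=7
[3,8] NP/PP  >B  k=6
[0,8] S  >  k=3

[0,8] S   >
  [0,3] S/(NP/PP)   >
    [0,1] "cat" : (S/(NP/PP))/S
    [1,3] S   <
      [1,2] "dog" : S\NP
      [2,3] "read" : S\(S\NP)
  [3,8] NP/PP   >B
    [3,6] NP/NP   >S
      [3,4] "this" : (NP/(S/NP))/NP
      [4,6] (S/NP)/NP   <
        [4,5] "saw" : S
        [5,6] "on" : ((S/NP)/NP)\S
    [6,8] NP/PP   <
      [6,7] "ate" : PP
      [7,8] "a" : (NP/PP)\PP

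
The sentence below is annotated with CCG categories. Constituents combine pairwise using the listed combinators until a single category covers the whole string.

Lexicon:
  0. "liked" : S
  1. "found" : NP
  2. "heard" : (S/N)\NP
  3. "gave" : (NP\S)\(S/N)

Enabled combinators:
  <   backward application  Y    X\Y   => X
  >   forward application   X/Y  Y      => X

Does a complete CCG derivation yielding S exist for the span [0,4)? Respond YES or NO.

S NP (S/N)\NP (NP\S)\(S/N)
CKY chart[0,4] = {NP}; S ∉ chart

NO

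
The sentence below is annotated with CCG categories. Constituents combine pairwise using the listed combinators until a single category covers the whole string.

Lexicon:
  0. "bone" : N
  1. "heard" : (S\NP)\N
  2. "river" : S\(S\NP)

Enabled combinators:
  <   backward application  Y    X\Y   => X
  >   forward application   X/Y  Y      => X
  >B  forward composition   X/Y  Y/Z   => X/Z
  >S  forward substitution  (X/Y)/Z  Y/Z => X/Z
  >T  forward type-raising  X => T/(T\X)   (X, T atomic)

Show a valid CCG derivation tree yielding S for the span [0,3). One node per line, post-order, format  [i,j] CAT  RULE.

[0,3] S   <
  [0,2] S\NP   <
    [0,1] "bone" : N
    [1,2] "heard" : (S\NP)\N
  [2,3] "river" : S\(S\NP)

[0,1] N  lex  "bone"
[1,2] (S\NP)\N  lex  "heard"
[0,2] S\NP  <  k=1
[2,3] S\(S\NP)  lex  "river"
[0,3] S  <  k=2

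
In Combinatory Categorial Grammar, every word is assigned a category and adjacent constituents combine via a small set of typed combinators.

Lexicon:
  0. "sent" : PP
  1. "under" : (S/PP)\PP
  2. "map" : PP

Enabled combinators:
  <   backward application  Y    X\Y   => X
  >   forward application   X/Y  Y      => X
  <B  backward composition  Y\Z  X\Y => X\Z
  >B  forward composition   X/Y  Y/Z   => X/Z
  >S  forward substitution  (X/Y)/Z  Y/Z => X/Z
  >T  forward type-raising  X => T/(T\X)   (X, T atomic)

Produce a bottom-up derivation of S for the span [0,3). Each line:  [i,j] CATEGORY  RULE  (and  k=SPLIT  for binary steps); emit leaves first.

[0,3] S   >
  [0,2] S/PP   <
    [0,1] "sent" : PP
    [1,2] "under" : (S/PP)\PP
  [2,3] "map" : PP

[0,1] PP  lex  "sent"
[1,2] (S/PP)\PP  lex  "under"
[0,2] S/PP  <  k=1
[2,3] PP  lex  "map"
[0,3] S  >  k=2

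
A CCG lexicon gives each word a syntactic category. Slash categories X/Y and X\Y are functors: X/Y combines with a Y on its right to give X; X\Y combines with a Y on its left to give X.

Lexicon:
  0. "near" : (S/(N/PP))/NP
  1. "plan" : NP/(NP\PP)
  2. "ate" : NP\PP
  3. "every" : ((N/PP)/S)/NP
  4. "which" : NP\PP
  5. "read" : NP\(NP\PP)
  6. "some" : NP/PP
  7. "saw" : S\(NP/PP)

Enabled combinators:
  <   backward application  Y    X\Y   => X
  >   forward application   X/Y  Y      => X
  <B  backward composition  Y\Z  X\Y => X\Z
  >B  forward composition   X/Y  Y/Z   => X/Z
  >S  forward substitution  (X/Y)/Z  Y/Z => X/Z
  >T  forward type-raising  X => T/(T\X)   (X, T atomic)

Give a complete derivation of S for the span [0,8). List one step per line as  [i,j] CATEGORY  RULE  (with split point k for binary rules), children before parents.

[0,1] (S/(N/PP))/NP  lex  "near"
[1,2] NP/(NP\PP)  lex  "plan"
[2,3] NP\PP  lex  "ate"
[1,3] NP  >  k=2
[0,3] S/(N/PP)  >  k=1
[3,4] ((N/PP)/S)/NP  lex  "every"
[4,5] NP\PP  lex  "which"
[5,6] NP\(NP\PP)  lex  "read"
[4,6] NP  <  k=5
[3,6] (N/PP)/S  >  k=4
[6,7] NP/PP  lex  "some"
[7,8] S\(NP/PP)  lex  "saw"
[6,8] S  <  k=7
[3,8] N/PP  >  k=6
[0,8] S  >  k=3

[0,8] S   >
  [0,3] S/(N/PP)   >
    [0,1] "near" : (S/(N/PP))/NP
    [1,3] NP   >
      [1,2] "plan" : NP/(NP\PP)
      [2,3] "ate" : NP\PP
  [3,8] N/PP   >
    [3,6] (N/PP)/S   >
      [3,4] "every" : ((N/PP)/S)/NP
      [4,6] NP   <
        [4,5] "which" : NP\PP
        [5,6] "read" : NP\(NP\PP)
    [6,8] S   <
      [6,7] "some" : NP/PP
      [7,8] "saw" : S\(NP/PP)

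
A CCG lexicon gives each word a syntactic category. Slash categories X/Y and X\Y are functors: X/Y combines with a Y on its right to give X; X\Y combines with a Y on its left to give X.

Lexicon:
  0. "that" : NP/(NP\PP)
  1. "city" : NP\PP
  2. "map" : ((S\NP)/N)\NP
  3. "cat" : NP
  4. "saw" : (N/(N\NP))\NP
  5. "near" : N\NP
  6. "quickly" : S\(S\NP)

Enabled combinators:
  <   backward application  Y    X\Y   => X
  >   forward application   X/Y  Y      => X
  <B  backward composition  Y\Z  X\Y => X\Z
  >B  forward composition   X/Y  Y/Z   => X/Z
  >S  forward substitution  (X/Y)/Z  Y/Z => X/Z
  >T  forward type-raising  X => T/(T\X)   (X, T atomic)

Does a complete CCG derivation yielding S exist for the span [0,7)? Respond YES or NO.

[0,7] S   <
  [0,6] S\NP   >
    [0,3] (S\NP)/N   <
      [0,2] NP   >
        [0,1] "that" : NP/(NP\PP)
        [1,2] "city" : NP\PP
      [2,3] "map" : ((S\NP)/N)\NP
    [3,6] N   >
      [3,5] N/(N\NP)   <
        [3,4] "cat" : NP
        [4,5] "saw" : (N/(N\NP))\NP
      [5,6] "near" : N\NP
  [6,7] "quickly" : S\(S\NP)

YES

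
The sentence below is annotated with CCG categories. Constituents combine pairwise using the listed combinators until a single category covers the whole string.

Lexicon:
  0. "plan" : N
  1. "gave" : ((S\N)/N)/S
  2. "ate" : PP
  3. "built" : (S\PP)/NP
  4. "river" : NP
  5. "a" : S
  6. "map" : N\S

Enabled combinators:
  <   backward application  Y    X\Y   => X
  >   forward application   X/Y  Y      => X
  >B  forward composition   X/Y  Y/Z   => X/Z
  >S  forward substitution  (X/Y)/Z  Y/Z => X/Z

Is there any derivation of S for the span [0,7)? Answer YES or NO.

[0,7] S   <
  [0,1] "plan" : N
  [1,7] S\N   >
    [1,5] (S\N)/N   >
      [1,2] "gave" : ((S\N)/N)/S
      [2,5] S   <
        [2,3] "ate" : PP
        [3,5] S\PP   >
          [3,4] "built" : (S\PP)/NP
          [4,5] "river" : NP
    [5,7] N   <
      [5,6] "a" : S
      [6,7] "map" : N\S

YES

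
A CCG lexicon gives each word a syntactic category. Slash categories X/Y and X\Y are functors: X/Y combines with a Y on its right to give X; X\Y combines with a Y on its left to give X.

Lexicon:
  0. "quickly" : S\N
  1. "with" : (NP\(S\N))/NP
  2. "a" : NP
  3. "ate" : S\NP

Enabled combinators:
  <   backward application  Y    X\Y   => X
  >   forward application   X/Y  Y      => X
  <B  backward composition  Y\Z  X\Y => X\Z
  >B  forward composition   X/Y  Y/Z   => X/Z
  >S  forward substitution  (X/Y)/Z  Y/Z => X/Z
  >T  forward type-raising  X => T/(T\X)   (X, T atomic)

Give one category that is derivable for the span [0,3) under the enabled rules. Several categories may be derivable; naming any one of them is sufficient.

NP

[0,4] S   <
  [0,3] NP   <
    [0,1] "quickly" : S\N
    [1,3] NP\(S\N)   >
      [1,2] "with" : (NP\(S\N))/NP
      [2,3] "a" : NP
  [3,4] "ate" : S\NP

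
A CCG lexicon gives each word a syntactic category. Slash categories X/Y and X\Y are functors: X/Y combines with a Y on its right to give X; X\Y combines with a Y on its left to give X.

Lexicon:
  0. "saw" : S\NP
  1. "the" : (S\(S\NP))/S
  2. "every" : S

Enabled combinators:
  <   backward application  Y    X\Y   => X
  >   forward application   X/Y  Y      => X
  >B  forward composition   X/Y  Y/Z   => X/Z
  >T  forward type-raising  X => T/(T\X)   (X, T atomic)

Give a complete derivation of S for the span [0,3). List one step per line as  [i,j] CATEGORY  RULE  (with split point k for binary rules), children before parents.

[0,1] S\NP  lex  "saw"
[1,2] (S\(S\NP))/S  lex  "the"
[2,3] S  lex  "every"
[1,3] S\(S\NP)  >  k=2
[0,3] S  <  k=1

[0,3] S   <
  [0,1] "saw" : S\NP
  [1,3] S\(S\NP)   >
    [1,2] "the" : (S\(S\NP))/S
    [2,3] "every" : S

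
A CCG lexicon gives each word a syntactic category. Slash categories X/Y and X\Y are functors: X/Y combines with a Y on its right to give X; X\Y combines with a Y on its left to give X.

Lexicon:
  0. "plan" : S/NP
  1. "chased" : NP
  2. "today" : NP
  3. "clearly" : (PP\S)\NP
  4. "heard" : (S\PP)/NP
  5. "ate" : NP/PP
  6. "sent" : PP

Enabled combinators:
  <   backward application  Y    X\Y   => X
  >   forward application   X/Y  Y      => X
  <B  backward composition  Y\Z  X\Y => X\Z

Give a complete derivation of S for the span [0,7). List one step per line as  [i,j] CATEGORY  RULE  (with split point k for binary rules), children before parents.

[0,7] S   <
  [0,4] PP   <
    [0,2] S   >
      [0,1] "plan" : S/NP
      [1,2] "chased" : NP
    [2,4] PP\S   <
      [2,3] "today" : NP
      [3,4] "clearly" : (PP\S)\NP
  [4,7] S\PP   >
    [4,5] "heard" : (S\PP)/NP
    [5,7] NP   >
      [5,6] "ate" : NP/PP
      [6,7] "sent" : PP

[0,1] S/NP  lex  "plan"
[1,2] NP  lex  "chased"
[0,2] S  >  k=1
[2,3] NP  lex  "today"
[3,4] (PP\S)\NP  lex  "clearly"
[2,4] PP\S  <  k=3
[0,4] PP  <  k=2
[4,5] (S\PP)/NP  lex  "heard"
[5,6] NP/PP  lex  "ate"
[6,7] PP  lex  "sent"
[5,7] NP  >  k=6
[4,7] S\PP  >  k=5
[0,7] S  <  k=4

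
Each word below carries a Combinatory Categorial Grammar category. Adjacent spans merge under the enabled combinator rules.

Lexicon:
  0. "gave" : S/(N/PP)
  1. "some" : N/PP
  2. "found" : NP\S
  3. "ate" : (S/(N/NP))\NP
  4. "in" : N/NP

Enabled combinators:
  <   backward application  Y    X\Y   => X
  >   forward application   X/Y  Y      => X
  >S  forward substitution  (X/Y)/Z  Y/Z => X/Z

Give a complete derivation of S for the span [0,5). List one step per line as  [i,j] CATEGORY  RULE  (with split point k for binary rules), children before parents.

[0,1] S/(N/PP)  lex  "gave"
[1,2] N/PP  lex  "some"
[0,2] S  >  k=1
[2,3] NP\S  lex  "found"
[0,3] NP  <  k=2
[3,4] (S/(N/NP))\NP  lex  "ate"
[0,4] S/(N/NP)  <  k=3
[4,5] N/NP  lex  "in"
[0,5] S  >  k=4

[0,5] S   >
  [0,4] S/(N/NP)   <
    [0,3] NP   <
      [0,2] S   >
        [0,1] "gave" : S/(N/PP)
        [1,2] "some" : N/PP
      [2,3] "found" : NP\S
    [3,4] "ate" : (S/(N/NP))\NP
  [4,5] "in" : N/NP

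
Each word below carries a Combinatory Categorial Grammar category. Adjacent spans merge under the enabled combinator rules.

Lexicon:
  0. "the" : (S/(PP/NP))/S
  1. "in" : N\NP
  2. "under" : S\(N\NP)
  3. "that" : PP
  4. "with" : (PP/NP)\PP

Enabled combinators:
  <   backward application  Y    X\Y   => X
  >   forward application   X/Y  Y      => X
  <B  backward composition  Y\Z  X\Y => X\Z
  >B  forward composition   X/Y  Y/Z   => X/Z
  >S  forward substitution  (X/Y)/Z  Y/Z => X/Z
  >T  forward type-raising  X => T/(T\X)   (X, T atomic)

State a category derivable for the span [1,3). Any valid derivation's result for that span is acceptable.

[0,5] S   >
  [0,3] S/(PP/NP)   >
    [0,1] "the" : (S/(PP/NP))/S
    [1,3] S   <
      [1,2] "in" : N\NP
      [2,3] "under" : S\(N\NP)
  [3,5] PP/NP   <
    [3,4] "that" : PP
    [4,5] "with" : (PP/NP)\PP

S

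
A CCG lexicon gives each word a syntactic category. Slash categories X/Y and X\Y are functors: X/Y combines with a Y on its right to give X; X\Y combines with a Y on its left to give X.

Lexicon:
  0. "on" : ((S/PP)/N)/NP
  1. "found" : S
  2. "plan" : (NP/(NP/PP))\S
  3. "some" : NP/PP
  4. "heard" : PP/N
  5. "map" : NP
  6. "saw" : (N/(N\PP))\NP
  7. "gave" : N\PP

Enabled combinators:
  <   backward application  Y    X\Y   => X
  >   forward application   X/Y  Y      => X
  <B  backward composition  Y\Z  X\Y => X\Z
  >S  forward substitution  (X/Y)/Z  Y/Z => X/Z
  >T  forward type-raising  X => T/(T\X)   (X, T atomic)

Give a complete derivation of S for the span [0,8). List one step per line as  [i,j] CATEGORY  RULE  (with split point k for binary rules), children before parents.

[0,1] ((S/PP)/N)/NP  lex  "on"
[1,2] S  lex  "found"
[2,3] (NP/(NP/PP))\S  lex  "plan"
[1,3] NP/(NP/PP)  <  k=2
[3,4] NP/PP  lex  "some"
[1,4] NP  >  k=3
[0,4] (S/PP)/N  >  k=1
[4,5] PP/N  lex  "heard"
[0,5] S/N  >S  k=4
[5,6] NP  lex  "map"
[6,7] (N/(N\PP))\NP  lex  "saw"
[5,7] N/(N\PP)  <  k=6
[7,8] N\PP  lex  "gave"
[5,8] N  >  k=7
[0,8] S  >  k=5

[0,8] S   >
  [0,5] S/N   >S
    [0,4] (S/PP)/N   >
      [0,1] "on" : ((S/PP)/N)/NP
      [1,4] NP   >
        [1,3] NP/(NP/PP)   <
          [1,2] "found" : S
          [2,3] "plan" : (NP/(NP/PP))\S
        [3,4] "some" : NP/PP
    [4,5] "heard" : PP/N
  [5,8] N   >
    [5,7] N/(N\PP)   <
      [5,6] "map" : NP
      [6,7] "saw" : (N/(N\PP))\NP
    [7,8] "gave" : N\PP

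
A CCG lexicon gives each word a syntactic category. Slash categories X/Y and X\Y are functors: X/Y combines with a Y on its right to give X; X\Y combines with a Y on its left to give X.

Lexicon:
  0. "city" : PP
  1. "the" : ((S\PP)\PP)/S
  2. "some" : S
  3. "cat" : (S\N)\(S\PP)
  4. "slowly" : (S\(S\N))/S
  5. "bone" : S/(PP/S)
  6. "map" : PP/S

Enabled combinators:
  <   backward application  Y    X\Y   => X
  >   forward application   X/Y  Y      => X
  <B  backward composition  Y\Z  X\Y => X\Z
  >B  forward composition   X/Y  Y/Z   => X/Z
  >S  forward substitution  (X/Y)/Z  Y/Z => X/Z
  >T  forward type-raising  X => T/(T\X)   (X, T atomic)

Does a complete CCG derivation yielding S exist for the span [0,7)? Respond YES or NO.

YES

[0,7] S   <
  [0,4] S\N   <
    [0,3] S\PP   <
      [0,1] "city" : PP
      [1,3] (S\PP)\PP   >
        [1,2] "the" : ((S\PP)\PP)/S
        [2,3] "some" : S
    [3,4] "cat" : (S\N)\(S\PP)
  [4,7] S\(S\N)   >
    [4,5] "slowly" : (S\(S\N))/S
    [5,7] S   >
      [5,6] "bone" : S/(PP/S)
      [6,7] "map" : PP/S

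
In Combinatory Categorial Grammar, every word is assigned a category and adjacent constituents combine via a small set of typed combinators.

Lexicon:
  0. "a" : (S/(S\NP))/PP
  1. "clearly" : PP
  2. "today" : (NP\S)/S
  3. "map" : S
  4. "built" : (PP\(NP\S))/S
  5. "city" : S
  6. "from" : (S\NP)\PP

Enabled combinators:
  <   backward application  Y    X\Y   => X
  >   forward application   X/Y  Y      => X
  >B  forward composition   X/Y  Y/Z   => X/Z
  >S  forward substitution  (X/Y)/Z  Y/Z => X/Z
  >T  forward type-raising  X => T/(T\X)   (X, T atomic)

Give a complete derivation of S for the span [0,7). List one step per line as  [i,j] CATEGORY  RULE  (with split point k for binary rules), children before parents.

[0,1] (S/(S\NP))/PP  lex  "a"
[1,2] PP  lex  "clearly"
[0,2] S/(S\NP)  >  k=1
[2,3] (NP\S)/S  lex  "today"
[3,4] S  lex  "map"
[2,4] NP\S  >  k=3
[4,5] (PP\(NP\S))/S  lex  "built"
[5,6] S  lex  "city"
[4,6] PP\(NP\S)  >  k=5
[2,6] PP  <  k=4
[6,7] (S\NP)\PP  lex  "from"
[2,7] S\NP  <  k=6
[0,7] S  >  k=2

[0,7] S   >
  [0,2] S/(S\NP)   >
    [0,1] "a" : (S/(S\NP))/PP
    [1,2] "clearly" : PP
  [2,7] S\NP   <
    [2,6] PP   <
      [2,4] NP\S   >
        [2,3] "today" : (NP\S)/S
        [3,4] "map" : S
      [4,6] PP\(NP\S)   >
        [4,5] "built" : (PP\(NP\S))/S
        [5,6] "city" : S
    [6,7] "from" : (S\NP)\PP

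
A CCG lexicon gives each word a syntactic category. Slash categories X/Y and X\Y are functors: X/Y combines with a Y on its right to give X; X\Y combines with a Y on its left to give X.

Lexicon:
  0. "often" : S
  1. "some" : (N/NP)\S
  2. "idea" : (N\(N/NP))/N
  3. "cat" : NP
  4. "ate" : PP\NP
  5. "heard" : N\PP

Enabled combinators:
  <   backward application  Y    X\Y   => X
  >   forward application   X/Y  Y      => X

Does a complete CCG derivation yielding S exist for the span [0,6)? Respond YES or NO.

NO

S (N/NP)\S (N\(N/NP))/N NP PP\NP N\PP
CKY chart[0,6] = {N}; S ∉ chart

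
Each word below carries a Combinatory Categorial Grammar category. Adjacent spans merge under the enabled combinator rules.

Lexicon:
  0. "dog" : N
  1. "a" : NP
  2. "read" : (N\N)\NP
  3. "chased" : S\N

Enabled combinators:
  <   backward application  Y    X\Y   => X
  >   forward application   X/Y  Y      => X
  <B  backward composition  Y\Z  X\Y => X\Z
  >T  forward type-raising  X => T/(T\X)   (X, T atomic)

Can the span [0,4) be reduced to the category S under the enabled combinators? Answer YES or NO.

[0,4] S   >
  [0,1] S/(S\N)   >T
    [0,1] "dog" : N
  [1,4] S\N   <B
    [1,3] N\N   <
      [1,2] "a" : NP
      [2,3] "read" : (N\N)\NP
    [3,4] "chased" : S\N

YES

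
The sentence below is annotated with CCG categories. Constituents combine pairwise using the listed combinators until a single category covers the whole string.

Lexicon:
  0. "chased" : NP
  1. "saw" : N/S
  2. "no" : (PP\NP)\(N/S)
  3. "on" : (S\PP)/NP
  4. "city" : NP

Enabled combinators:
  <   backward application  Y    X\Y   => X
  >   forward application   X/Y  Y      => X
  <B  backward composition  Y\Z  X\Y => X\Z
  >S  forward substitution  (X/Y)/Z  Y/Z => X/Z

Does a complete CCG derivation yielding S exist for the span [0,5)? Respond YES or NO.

[0,5] S   <
  [0,3] PP   <
    [0,1] "chased" : NP
    [1,3] PP\NP   <
      [1,2] "saw" : N/S
      [2,3] "no" : (PP\NP)\(N/S)
  [3,5] S\PP   >
    [3,4] "on" : (S\PP)/NP
    [4,5] "city" : NP

YES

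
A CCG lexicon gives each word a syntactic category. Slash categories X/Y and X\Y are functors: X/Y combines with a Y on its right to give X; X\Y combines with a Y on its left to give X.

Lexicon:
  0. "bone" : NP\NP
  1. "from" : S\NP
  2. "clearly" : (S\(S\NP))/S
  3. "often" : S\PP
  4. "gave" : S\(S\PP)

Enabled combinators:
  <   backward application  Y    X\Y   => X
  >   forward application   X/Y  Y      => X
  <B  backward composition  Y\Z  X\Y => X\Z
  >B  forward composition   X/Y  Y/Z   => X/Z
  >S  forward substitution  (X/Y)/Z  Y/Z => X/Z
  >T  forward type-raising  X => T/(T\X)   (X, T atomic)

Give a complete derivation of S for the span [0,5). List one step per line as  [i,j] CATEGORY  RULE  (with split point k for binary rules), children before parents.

[0,5] S   <
  [0,2] S\NP   <B
    [0,1] "bone" : NP\NP
    [1,2] "from" : S\NP
  [2,5] S\(S\NP)   >
    [2,3] "clearly" : (S\(S\NP))/S
    [3,5] S   <
      [3,4] "often" : S\PP
      [4,5] "gave" : S\(S\PP)

[0,1] NP\NP  lex  "bone"
[1,2] S\NP  lex  "from"
[0,2] S\NP  <B  k=1
[2,3] (S\(S\NP))/S  lex  "clearly"
[3,4] S\PP  lex  "often"
[4,5] S\(S\PP)  lex  "gave"
[3,5] S  <  k=4
[2,5] S\(S\NP)  >  k=3
[0,5] S  <  k=2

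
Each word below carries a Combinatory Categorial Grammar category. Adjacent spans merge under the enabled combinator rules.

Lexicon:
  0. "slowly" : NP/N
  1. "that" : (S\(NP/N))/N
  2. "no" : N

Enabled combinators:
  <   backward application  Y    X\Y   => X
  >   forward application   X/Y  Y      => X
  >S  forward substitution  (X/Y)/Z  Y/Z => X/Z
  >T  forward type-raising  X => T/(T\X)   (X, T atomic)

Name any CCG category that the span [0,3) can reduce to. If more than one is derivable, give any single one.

[0,3] S   <
  [0,1] "slowly" : NP/N
  [1,3] S\(NP/N)   >
    [1,2] "that" : (S\(NP/N))/N
    [2,3] "no" : N

S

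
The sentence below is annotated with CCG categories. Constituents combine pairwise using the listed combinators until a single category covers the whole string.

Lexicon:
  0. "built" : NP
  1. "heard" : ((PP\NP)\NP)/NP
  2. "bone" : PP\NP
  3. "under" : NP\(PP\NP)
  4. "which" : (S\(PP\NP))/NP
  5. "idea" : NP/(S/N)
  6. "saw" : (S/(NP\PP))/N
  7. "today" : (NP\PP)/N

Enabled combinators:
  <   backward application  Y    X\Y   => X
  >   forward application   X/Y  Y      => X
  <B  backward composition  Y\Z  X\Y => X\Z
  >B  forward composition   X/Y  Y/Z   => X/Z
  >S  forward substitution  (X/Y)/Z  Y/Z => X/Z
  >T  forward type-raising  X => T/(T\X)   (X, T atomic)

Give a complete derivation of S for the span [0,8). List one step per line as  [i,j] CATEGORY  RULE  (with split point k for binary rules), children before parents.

[0,1] NP  lex  "built"
[1,2] ((PP\NP)\NP)/NP  lex  "heard"
[2,3] PP\NP  lex  "bone"
[3,4] NP\(PP\NP)  lex  "under"
[2,4] NP  <  k=3
[1,4] (PP\NP)\NP  >  k=2
[4,5] (S\(PP\NP))/NP  lex  "which"
[5,6] NP/(S/N)  lex  "idea"
[6,7] (S/(NP\PP))/N  lex  "saw"
[7,8] (NP\PP)/N  lex  "today"
[6,8] S/N  >S  k=7
[5,8] NP  >  k=6
[4,8] S\(PP\NP)  >  k=5
[1,8] S\NP  <B  k=4
[0,8] S  <  k=1

[0,8] S   <
  [0,1] "built" : NP
  [1,8] S\NP   <B
    [1,4] (PP\NP)\NP   >
      [1,2] "heard" : ((PP\NP)\NP)/NP
      [2,4] NP   <
        [2,3] "bone" : PP\NP
        [3,4] "under" : NP\(PP\NP)
    [4,8] S\(PP\NP)   >
      [4,5] "which" : (S\(PP\NP))/NP
      [5,8] NP   >
        [5,6] "idea" : NP/(S/N)
        [6,8] S/N   >S
          [6,7] "saw" : (S/(NP\PP))/N
          [7,8] "today" : (NP\PP)/N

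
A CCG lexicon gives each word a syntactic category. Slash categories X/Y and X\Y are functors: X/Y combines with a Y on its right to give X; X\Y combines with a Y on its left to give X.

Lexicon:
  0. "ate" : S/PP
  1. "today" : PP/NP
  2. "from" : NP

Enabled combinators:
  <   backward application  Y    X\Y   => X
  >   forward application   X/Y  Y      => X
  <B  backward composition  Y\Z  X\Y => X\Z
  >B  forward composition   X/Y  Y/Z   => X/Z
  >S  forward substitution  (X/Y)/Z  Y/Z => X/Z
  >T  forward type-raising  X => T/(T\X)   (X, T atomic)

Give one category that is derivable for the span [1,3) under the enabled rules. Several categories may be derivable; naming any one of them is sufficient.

PP

[0,3] S   >
  [0,1] "ate" : S/PP
  [1,3] PP   >
    [1,2] "today" : PP/NP
    [2,3] "from" : NP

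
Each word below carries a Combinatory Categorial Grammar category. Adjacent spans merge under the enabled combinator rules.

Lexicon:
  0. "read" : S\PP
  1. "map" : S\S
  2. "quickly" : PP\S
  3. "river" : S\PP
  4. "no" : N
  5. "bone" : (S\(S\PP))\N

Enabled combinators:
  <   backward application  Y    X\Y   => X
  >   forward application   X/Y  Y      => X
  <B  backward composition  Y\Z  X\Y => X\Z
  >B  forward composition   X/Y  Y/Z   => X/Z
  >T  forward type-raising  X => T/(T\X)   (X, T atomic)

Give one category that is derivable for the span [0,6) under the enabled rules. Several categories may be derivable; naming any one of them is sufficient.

[0,6] S   <
  [0,4] S\PP   <B
    [0,3] PP\PP   <B
      [0,2] S\PP   <B
        [0,1] "read" : S\PP
        [1,2] "map" : S\S
      [2,3] "quickly" : PP\S
    [3,4] "river" : S\PP
  [4,6] S\(S\PP)   <
    [4,5] "no" : N
    [5,6] "bone" : (S\(S\PP))\N

S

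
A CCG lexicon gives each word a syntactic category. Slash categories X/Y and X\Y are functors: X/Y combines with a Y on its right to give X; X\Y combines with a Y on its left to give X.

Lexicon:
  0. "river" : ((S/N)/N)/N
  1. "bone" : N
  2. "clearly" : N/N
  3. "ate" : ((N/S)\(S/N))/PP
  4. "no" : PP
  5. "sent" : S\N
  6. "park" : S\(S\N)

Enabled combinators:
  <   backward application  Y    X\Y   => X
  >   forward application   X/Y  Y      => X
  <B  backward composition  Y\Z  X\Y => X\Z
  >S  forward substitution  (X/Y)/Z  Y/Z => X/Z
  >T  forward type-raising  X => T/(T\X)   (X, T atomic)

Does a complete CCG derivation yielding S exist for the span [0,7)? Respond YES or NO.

((S/N)/N)/N N N/N ((N/S)\(S/N))/PP PP S\N S\(S\N)
CKY chart[0,7] = {N, N/(N\N), NP/(NP\N), PP/(PP\N), S/(S\N)}; S ∉ chart

NO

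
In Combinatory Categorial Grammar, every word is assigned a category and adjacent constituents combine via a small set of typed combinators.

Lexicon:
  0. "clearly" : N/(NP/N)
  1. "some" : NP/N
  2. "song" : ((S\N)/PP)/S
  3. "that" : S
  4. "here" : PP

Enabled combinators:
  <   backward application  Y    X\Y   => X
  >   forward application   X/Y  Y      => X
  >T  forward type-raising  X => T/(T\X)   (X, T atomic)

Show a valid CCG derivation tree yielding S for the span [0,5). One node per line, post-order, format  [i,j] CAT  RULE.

[0,5] S   <
  [0,2] N   >
    [0,1] "clearly" : N/(NP/N)
    [1,2] "some" : NP/N
  [2,5] S\N   >
    [2,4] (S\N)/PP   >
      [2,3] "song" : ((S\N)/PP)/S
      [3,4] "that" : S
    [4,5] "here" : PP

[0,1] N/(NP/N)  lex  "clearly"
[1,2] NP/N  lex  "some"
[0,2] N  >  k=1
[2,3] ((S\N)/PP)/S  lex  "song"
[3,4] S  lex  "that"
[2,4] (S\N)/PP  >  k=3
[4,5] PP  lex  "here"
[2,5] S\N  >  k=4
[0,5] S  <  k=2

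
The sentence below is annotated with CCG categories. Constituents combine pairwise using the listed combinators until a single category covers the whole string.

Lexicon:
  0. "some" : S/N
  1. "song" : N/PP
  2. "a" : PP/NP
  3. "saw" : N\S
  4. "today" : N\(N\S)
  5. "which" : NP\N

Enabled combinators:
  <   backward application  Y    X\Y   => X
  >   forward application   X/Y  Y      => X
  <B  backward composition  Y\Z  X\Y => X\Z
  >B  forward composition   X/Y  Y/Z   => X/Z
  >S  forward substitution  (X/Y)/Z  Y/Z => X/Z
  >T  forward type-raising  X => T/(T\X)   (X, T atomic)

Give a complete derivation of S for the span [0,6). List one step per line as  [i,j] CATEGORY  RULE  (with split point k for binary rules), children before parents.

[0,1] S/N  lex  "some"
[1,2] N/PP  lex  "song"
[0,2] S/PP  >B  k=1
[2,3] PP/NP  lex  "a"
[0,3] S/NP  >B  k=2
[3,4] N\S  lex  "saw"
[4,5] N\(N\S)  lex  "today"
[3,5] N  <  k=4
[5,6] NP\N  lex  "which"
[3,6] NP  <  k=5
[0,6] S  >  k=3

[0,6] S   >
  [0,3] S/NP   >B
    [0,2] S/PP   >B
      [0,1] "some" : S/N
      [1,2] "song" : N/PP
    [2,3] "a" : PP/NP
  [3,6] NP   <
    [3,5] N   <
      [3,4] "saw" : N\S
      [4,5] "today" : N\(N\S)
    [5,6] "which" : NP\N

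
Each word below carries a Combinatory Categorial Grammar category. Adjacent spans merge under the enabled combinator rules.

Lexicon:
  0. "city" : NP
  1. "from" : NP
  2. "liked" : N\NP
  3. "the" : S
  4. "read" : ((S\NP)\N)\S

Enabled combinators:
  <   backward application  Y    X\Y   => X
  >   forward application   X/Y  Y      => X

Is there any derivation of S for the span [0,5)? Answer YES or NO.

[0,5] S   <
  [0,1] "city" : NP
  [1,5] S\NP   <
    [1,3] N   <
      [1,2] "from" : NP
      [2,3] "liked" : N\NP
    [3,5] (S\NP)\N   <
      [3,4] "the" : S
      [4,5] "read" : ((S\NP)\N)\S

YES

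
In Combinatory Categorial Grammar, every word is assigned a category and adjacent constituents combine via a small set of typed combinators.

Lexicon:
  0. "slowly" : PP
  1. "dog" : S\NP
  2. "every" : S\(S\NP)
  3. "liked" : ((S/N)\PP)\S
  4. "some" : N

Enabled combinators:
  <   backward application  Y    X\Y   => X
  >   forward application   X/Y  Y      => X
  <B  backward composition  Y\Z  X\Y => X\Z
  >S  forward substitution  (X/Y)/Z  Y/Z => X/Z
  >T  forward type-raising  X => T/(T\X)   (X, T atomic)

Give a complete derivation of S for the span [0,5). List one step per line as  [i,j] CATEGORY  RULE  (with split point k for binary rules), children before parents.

[0,1] PP  lex  "slowly"
[1,2] S\NP  lex  "dog"
[2,3] S\(S\NP)  lex  "every"
[1,3] S  <  k=2
[3,4] ((S/N)\PP)\S  lex  "liked"
[1,4] (S/N)\PP  <  k=3
[0,4] S/N  <  k=1
[4,5] N  lex  "some"
[0,5] S  >  k=4

[0,5] S   >
  [0,4] S/N   <
    [0,1] "slowly" : PP
    [1,4] (S/N)\PP   <
      [1,3] S   <
        [1,2] "dog" : S\NP
        [2,3] "every" : S\(S\NP)
      [3,4] "liked" : ((S/N)\PP)\S
  [4,5] "some" : N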